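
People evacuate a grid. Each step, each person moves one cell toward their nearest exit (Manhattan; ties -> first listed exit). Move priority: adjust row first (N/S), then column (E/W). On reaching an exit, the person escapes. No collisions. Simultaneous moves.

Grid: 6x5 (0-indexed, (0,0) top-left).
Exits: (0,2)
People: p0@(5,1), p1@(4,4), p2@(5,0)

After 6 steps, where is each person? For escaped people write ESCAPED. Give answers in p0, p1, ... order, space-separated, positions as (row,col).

Step 1: p0:(5,1)->(4,1) | p1:(4,4)->(3,4) | p2:(5,0)->(4,0)
Step 2: p0:(4,1)->(3,1) | p1:(3,4)->(2,4) | p2:(4,0)->(3,0)
Step 3: p0:(3,1)->(2,1) | p1:(2,4)->(1,4) | p2:(3,0)->(2,0)
Step 4: p0:(2,1)->(1,1) | p1:(1,4)->(0,4) | p2:(2,0)->(1,0)
Step 5: p0:(1,1)->(0,1) | p1:(0,4)->(0,3) | p2:(1,0)->(0,0)
Step 6: p0:(0,1)->(0,2)->EXIT | p1:(0,3)->(0,2)->EXIT | p2:(0,0)->(0,1)

ESCAPED ESCAPED (0,1)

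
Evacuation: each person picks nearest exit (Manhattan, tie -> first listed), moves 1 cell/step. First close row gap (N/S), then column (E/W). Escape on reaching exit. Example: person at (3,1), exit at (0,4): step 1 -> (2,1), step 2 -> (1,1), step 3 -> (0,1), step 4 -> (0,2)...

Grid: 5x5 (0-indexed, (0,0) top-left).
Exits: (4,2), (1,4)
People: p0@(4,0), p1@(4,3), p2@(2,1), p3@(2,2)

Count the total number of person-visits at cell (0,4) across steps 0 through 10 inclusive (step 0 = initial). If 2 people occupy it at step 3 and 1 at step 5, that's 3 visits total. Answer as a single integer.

Step 0: p0@(4,0) p1@(4,3) p2@(2,1) p3@(2,2) -> at (0,4): 0 [-], cum=0
Step 1: p0@(4,1) p1@ESC p2@(3,1) p3@(3,2) -> at (0,4): 0 [-], cum=0
Step 2: p0@ESC p1@ESC p2@(4,1) p3@ESC -> at (0,4): 0 [-], cum=0
Step 3: p0@ESC p1@ESC p2@ESC p3@ESC -> at (0,4): 0 [-], cum=0
Total visits = 0

Answer: 0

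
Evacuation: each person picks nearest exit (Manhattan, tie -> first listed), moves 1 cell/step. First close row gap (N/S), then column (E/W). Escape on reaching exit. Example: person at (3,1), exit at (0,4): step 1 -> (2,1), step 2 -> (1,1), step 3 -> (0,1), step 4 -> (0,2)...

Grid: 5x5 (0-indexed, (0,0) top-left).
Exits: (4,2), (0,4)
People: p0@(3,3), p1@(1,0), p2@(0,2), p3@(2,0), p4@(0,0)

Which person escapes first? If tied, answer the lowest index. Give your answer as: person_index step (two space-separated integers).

Step 1: p0:(3,3)->(4,3) | p1:(1,0)->(2,0) | p2:(0,2)->(0,3) | p3:(2,0)->(3,0) | p4:(0,0)->(0,1)
Step 2: p0:(4,3)->(4,2)->EXIT | p1:(2,0)->(3,0) | p2:(0,3)->(0,4)->EXIT | p3:(3,0)->(4,0) | p4:(0,1)->(0,2)
Step 3: p0:escaped | p1:(3,0)->(4,0) | p2:escaped | p3:(4,0)->(4,1) | p4:(0,2)->(0,3)
Step 4: p0:escaped | p1:(4,0)->(4,1) | p2:escaped | p3:(4,1)->(4,2)->EXIT | p4:(0,3)->(0,4)->EXIT
Step 5: p0:escaped | p1:(4,1)->(4,2)->EXIT | p2:escaped | p3:escaped | p4:escaped
Exit steps: [2, 5, 2, 4, 4]
First to escape: p0 at step 2

Answer: 0 2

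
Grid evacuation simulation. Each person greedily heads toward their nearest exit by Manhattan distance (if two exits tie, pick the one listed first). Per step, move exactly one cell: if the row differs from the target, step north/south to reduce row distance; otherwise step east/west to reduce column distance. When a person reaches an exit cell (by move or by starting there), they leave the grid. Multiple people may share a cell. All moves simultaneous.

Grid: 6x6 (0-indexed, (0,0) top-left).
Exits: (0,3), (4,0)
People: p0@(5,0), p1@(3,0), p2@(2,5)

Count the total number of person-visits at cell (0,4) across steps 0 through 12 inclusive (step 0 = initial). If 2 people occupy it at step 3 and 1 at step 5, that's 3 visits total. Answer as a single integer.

Step 0: p0@(5,0) p1@(3,0) p2@(2,5) -> at (0,4): 0 [-], cum=0
Step 1: p0@ESC p1@ESC p2@(1,5) -> at (0,4): 0 [-], cum=0
Step 2: p0@ESC p1@ESC p2@(0,5) -> at (0,4): 0 [-], cum=0
Step 3: p0@ESC p1@ESC p2@(0,4) -> at (0,4): 1 [p2], cum=1
Step 4: p0@ESC p1@ESC p2@ESC -> at (0,4): 0 [-], cum=1
Total visits = 1

Answer: 1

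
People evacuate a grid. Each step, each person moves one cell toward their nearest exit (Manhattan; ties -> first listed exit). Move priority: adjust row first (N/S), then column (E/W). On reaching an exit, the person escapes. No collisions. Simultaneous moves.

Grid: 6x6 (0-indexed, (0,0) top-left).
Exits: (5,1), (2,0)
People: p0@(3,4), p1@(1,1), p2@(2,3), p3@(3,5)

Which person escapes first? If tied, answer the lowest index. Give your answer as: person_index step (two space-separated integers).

Step 1: p0:(3,4)->(4,4) | p1:(1,1)->(2,1) | p2:(2,3)->(2,2) | p3:(3,5)->(4,5)
Step 2: p0:(4,4)->(5,4) | p1:(2,1)->(2,0)->EXIT | p2:(2,2)->(2,1) | p3:(4,5)->(5,5)
Step 3: p0:(5,4)->(5,3) | p1:escaped | p2:(2,1)->(2,0)->EXIT | p3:(5,5)->(5,4)
Step 4: p0:(5,3)->(5,2) | p1:escaped | p2:escaped | p3:(5,4)->(5,3)
Step 5: p0:(5,2)->(5,1)->EXIT | p1:escaped | p2:escaped | p3:(5,3)->(5,2)
Step 6: p0:escaped | p1:escaped | p2:escaped | p3:(5,2)->(5,1)->EXIT
Exit steps: [5, 2, 3, 6]
First to escape: p1 at step 2

Answer: 1 2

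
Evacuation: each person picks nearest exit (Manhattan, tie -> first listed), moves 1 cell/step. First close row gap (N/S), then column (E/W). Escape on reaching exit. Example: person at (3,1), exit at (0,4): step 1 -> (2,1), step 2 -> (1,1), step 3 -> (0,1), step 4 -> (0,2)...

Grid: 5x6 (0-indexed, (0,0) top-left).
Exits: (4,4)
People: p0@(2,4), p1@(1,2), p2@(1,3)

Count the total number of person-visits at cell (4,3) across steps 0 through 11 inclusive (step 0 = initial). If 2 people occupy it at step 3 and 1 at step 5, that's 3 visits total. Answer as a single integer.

Answer: 2

Derivation:
Step 0: p0@(2,4) p1@(1,2) p2@(1,3) -> at (4,3): 0 [-], cum=0
Step 1: p0@(3,4) p1@(2,2) p2@(2,3) -> at (4,3): 0 [-], cum=0
Step 2: p0@ESC p1@(3,2) p2@(3,3) -> at (4,3): 0 [-], cum=0
Step 3: p0@ESC p1@(4,2) p2@(4,3) -> at (4,3): 1 [p2], cum=1
Step 4: p0@ESC p1@(4,3) p2@ESC -> at (4,3): 1 [p1], cum=2
Step 5: p0@ESC p1@ESC p2@ESC -> at (4,3): 0 [-], cum=2
Total visits = 2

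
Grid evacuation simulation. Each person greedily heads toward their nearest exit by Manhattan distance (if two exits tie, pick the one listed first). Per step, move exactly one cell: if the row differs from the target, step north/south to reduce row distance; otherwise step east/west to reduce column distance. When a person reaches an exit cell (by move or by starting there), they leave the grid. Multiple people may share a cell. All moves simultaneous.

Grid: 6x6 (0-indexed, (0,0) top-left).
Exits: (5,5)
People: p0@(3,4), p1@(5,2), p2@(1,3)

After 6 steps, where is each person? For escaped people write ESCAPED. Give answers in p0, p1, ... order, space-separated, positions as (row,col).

Step 1: p0:(3,4)->(4,4) | p1:(5,2)->(5,3) | p2:(1,3)->(2,3)
Step 2: p0:(4,4)->(5,4) | p1:(5,3)->(5,4) | p2:(2,3)->(3,3)
Step 3: p0:(5,4)->(5,5)->EXIT | p1:(5,4)->(5,5)->EXIT | p2:(3,3)->(4,3)
Step 4: p0:escaped | p1:escaped | p2:(4,3)->(5,3)
Step 5: p0:escaped | p1:escaped | p2:(5,3)->(5,4)
Step 6: p0:escaped | p1:escaped | p2:(5,4)->(5,5)->EXIT

ESCAPED ESCAPED ESCAPED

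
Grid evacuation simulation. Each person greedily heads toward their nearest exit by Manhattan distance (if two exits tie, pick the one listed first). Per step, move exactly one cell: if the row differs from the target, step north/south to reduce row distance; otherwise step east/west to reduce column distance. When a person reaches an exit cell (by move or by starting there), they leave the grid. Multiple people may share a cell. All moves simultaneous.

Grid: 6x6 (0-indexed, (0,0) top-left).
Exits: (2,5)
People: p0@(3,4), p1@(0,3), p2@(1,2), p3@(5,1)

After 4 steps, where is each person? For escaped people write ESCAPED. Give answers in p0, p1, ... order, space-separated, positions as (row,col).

Step 1: p0:(3,4)->(2,4) | p1:(0,3)->(1,3) | p2:(1,2)->(2,2) | p3:(5,1)->(4,1)
Step 2: p0:(2,4)->(2,5)->EXIT | p1:(1,3)->(2,3) | p2:(2,2)->(2,3) | p3:(4,1)->(3,1)
Step 3: p0:escaped | p1:(2,3)->(2,4) | p2:(2,3)->(2,4) | p3:(3,1)->(2,1)
Step 4: p0:escaped | p1:(2,4)->(2,5)->EXIT | p2:(2,4)->(2,5)->EXIT | p3:(2,1)->(2,2)

ESCAPED ESCAPED ESCAPED (2,2)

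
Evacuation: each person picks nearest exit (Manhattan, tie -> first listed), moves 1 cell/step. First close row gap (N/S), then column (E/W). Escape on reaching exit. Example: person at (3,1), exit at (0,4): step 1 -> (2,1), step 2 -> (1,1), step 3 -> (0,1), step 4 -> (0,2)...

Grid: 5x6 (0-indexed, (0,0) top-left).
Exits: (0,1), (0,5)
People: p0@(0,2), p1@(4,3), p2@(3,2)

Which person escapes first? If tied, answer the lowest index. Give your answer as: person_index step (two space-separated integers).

Step 1: p0:(0,2)->(0,1)->EXIT | p1:(4,3)->(3,3) | p2:(3,2)->(2,2)
Step 2: p0:escaped | p1:(3,3)->(2,3) | p2:(2,2)->(1,2)
Step 3: p0:escaped | p1:(2,3)->(1,3) | p2:(1,2)->(0,2)
Step 4: p0:escaped | p1:(1,3)->(0,3) | p2:(0,2)->(0,1)->EXIT
Step 5: p0:escaped | p1:(0,3)->(0,2) | p2:escaped
Step 6: p0:escaped | p1:(0,2)->(0,1)->EXIT | p2:escaped
Exit steps: [1, 6, 4]
First to escape: p0 at step 1

Answer: 0 1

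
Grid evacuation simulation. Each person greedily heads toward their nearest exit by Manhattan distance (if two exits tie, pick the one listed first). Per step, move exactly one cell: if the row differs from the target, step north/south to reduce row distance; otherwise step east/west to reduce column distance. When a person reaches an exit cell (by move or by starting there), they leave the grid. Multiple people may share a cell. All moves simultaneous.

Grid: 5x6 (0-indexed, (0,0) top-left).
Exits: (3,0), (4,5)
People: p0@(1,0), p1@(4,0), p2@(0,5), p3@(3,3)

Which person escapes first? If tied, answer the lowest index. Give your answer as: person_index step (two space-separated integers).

Answer: 1 1

Derivation:
Step 1: p0:(1,0)->(2,0) | p1:(4,0)->(3,0)->EXIT | p2:(0,5)->(1,5) | p3:(3,3)->(3,2)
Step 2: p0:(2,0)->(3,0)->EXIT | p1:escaped | p2:(1,5)->(2,5) | p3:(3,2)->(3,1)
Step 3: p0:escaped | p1:escaped | p2:(2,5)->(3,5) | p3:(3,1)->(3,0)->EXIT
Step 4: p0:escaped | p1:escaped | p2:(3,5)->(4,5)->EXIT | p3:escaped
Exit steps: [2, 1, 4, 3]
First to escape: p1 at step 1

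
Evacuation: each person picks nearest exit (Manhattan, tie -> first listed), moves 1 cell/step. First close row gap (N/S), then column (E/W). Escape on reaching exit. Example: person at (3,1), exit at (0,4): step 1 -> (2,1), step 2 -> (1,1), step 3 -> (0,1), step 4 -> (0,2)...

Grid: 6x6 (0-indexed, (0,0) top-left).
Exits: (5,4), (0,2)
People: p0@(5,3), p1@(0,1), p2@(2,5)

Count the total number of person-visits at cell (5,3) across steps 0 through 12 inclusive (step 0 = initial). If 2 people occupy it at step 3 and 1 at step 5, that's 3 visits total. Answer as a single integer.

Step 0: p0@(5,3) p1@(0,1) p2@(2,5) -> at (5,3): 1 [p0], cum=1
Step 1: p0@ESC p1@ESC p2@(3,5) -> at (5,3): 0 [-], cum=1
Step 2: p0@ESC p1@ESC p2@(4,5) -> at (5,3): 0 [-], cum=1
Step 3: p0@ESC p1@ESC p2@(5,5) -> at (5,3): 0 [-], cum=1
Step 4: p0@ESC p1@ESC p2@ESC -> at (5,3): 0 [-], cum=1
Total visits = 1

Answer: 1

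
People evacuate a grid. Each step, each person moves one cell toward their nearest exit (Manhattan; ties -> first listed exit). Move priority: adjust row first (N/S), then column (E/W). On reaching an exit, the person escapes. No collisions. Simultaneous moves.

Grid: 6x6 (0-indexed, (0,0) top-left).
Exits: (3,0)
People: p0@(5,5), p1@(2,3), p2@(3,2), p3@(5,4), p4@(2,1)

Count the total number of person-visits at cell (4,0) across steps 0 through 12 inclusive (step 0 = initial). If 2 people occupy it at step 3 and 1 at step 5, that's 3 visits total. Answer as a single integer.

Answer: 0

Derivation:
Step 0: p0@(5,5) p1@(2,3) p2@(3,2) p3@(5,4) p4@(2,1) -> at (4,0): 0 [-], cum=0
Step 1: p0@(4,5) p1@(3,3) p2@(3,1) p3@(4,4) p4@(3,1) -> at (4,0): 0 [-], cum=0
Step 2: p0@(3,5) p1@(3,2) p2@ESC p3@(3,4) p4@ESC -> at (4,0): 0 [-], cum=0
Step 3: p0@(3,4) p1@(3,1) p2@ESC p3@(3,3) p4@ESC -> at (4,0): 0 [-], cum=0
Step 4: p0@(3,3) p1@ESC p2@ESC p3@(3,2) p4@ESC -> at (4,0): 0 [-], cum=0
Step 5: p0@(3,2) p1@ESC p2@ESC p3@(3,1) p4@ESC -> at (4,0): 0 [-], cum=0
Step 6: p0@(3,1) p1@ESC p2@ESC p3@ESC p4@ESC -> at (4,0): 0 [-], cum=0
Step 7: p0@ESC p1@ESC p2@ESC p3@ESC p4@ESC -> at (4,0): 0 [-], cum=0
Total visits = 0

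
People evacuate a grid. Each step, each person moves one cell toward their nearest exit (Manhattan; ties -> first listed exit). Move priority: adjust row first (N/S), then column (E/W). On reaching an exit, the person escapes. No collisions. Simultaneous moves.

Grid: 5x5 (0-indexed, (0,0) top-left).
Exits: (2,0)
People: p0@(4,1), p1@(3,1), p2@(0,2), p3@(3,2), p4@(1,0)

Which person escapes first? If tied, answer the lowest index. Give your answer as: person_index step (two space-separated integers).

Answer: 4 1

Derivation:
Step 1: p0:(4,1)->(3,1) | p1:(3,1)->(2,1) | p2:(0,2)->(1,2) | p3:(3,2)->(2,2) | p4:(1,0)->(2,0)->EXIT
Step 2: p0:(3,1)->(2,1) | p1:(2,1)->(2,0)->EXIT | p2:(1,2)->(2,2) | p3:(2,2)->(2,1) | p4:escaped
Step 3: p0:(2,1)->(2,0)->EXIT | p1:escaped | p2:(2,2)->(2,1) | p3:(2,1)->(2,0)->EXIT | p4:escaped
Step 4: p0:escaped | p1:escaped | p2:(2,1)->(2,0)->EXIT | p3:escaped | p4:escaped
Exit steps: [3, 2, 4, 3, 1]
First to escape: p4 at step 1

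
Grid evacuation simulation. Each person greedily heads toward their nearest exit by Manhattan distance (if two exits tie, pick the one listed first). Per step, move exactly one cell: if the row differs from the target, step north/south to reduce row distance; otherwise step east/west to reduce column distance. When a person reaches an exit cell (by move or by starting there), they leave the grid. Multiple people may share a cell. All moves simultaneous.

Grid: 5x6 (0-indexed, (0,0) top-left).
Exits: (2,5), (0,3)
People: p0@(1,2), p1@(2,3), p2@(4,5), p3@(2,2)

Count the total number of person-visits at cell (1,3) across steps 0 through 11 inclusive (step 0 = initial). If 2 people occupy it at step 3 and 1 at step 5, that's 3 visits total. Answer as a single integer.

Step 0: p0@(1,2) p1@(2,3) p2@(4,5) p3@(2,2) -> at (1,3): 0 [-], cum=0
Step 1: p0@(0,2) p1@(2,4) p2@(3,5) p3@(2,3) -> at (1,3): 0 [-], cum=0
Step 2: p0@ESC p1@ESC p2@ESC p3@(2,4) -> at (1,3): 0 [-], cum=0
Step 3: p0@ESC p1@ESC p2@ESC p3@ESC -> at (1,3): 0 [-], cum=0
Total visits = 0

Answer: 0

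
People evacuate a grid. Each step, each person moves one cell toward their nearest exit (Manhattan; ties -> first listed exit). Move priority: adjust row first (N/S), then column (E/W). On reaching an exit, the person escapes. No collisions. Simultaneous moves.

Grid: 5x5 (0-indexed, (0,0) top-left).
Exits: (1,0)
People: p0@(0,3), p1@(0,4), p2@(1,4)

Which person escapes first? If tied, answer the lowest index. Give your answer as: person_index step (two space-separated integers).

Answer: 0 4

Derivation:
Step 1: p0:(0,3)->(1,3) | p1:(0,4)->(1,4) | p2:(1,4)->(1,3)
Step 2: p0:(1,3)->(1,2) | p1:(1,4)->(1,3) | p2:(1,3)->(1,2)
Step 3: p0:(1,2)->(1,1) | p1:(1,3)->(1,2) | p2:(1,2)->(1,1)
Step 4: p0:(1,1)->(1,0)->EXIT | p1:(1,2)->(1,1) | p2:(1,1)->(1,0)->EXIT
Step 5: p0:escaped | p1:(1,1)->(1,0)->EXIT | p2:escaped
Exit steps: [4, 5, 4]
First to escape: p0 at step 4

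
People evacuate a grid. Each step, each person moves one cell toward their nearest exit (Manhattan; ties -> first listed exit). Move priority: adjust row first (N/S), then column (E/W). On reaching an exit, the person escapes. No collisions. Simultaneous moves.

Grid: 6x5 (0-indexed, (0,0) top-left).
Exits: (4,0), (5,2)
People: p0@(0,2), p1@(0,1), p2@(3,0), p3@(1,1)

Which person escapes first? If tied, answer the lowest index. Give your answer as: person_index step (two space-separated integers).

Step 1: p0:(0,2)->(1,2) | p1:(0,1)->(1,1) | p2:(3,0)->(4,0)->EXIT | p3:(1,1)->(2,1)
Step 2: p0:(1,2)->(2,2) | p1:(1,1)->(2,1) | p2:escaped | p3:(2,1)->(3,1)
Step 3: p0:(2,2)->(3,2) | p1:(2,1)->(3,1) | p2:escaped | p3:(3,1)->(4,1)
Step 4: p0:(3,2)->(4,2) | p1:(3,1)->(4,1) | p2:escaped | p3:(4,1)->(4,0)->EXIT
Step 5: p0:(4,2)->(5,2)->EXIT | p1:(4,1)->(4,0)->EXIT | p2:escaped | p3:escaped
Exit steps: [5, 5, 1, 4]
First to escape: p2 at step 1

Answer: 2 1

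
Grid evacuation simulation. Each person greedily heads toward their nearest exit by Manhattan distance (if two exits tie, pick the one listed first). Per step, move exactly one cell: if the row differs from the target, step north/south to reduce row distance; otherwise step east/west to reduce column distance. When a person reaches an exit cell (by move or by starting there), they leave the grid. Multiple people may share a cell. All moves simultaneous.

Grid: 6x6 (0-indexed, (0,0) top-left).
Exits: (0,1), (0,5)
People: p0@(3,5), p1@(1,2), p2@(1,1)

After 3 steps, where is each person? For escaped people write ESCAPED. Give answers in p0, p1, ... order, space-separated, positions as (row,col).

Step 1: p0:(3,5)->(2,5) | p1:(1,2)->(0,2) | p2:(1,1)->(0,1)->EXIT
Step 2: p0:(2,5)->(1,5) | p1:(0,2)->(0,1)->EXIT | p2:escaped
Step 3: p0:(1,5)->(0,5)->EXIT | p1:escaped | p2:escaped

ESCAPED ESCAPED ESCAPED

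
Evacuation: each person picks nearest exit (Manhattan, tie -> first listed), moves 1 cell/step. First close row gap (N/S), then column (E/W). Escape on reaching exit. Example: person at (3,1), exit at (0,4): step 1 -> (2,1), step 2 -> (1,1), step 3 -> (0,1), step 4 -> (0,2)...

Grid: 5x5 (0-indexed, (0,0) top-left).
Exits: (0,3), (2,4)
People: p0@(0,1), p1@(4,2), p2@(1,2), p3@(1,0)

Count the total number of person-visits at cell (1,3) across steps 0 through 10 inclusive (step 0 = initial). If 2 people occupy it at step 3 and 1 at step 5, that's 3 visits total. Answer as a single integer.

Step 0: p0@(0,1) p1@(4,2) p2@(1,2) p3@(1,0) -> at (1,3): 0 [-], cum=0
Step 1: p0@(0,2) p1@(3,2) p2@(0,2) p3@(0,0) -> at (1,3): 0 [-], cum=0
Step 2: p0@ESC p1@(2,2) p2@ESC p3@(0,1) -> at (1,3): 0 [-], cum=0
Step 3: p0@ESC p1@(2,3) p2@ESC p3@(0,2) -> at (1,3): 0 [-], cum=0
Step 4: p0@ESC p1@ESC p2@ESC p3@ESC -> at (1,3): 0 [-], cum=0
Total visits = 0

Answer: 0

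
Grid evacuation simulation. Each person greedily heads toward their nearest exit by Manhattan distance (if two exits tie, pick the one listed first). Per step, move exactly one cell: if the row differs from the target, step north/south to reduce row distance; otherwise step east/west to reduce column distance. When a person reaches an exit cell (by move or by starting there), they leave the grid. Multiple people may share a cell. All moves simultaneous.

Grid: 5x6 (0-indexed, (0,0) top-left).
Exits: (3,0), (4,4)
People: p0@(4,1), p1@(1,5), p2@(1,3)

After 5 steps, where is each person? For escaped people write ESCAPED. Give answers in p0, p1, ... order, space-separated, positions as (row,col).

Step 1: p0:(4,1)->(3,1) | p1:(1,5)->(2,5) | p2:(1,3)->(2,3)
Step 2: p0:(3,1)->(3,0)->EXIT | p1:(2,5)->(3,5) | p2:(2,3)->(3,3)
Step 3: p0:escaped | p1:(3,5)->(4,5) | p2:(3,3)->(4,3)
Step 4: p0:escaped | p1:(4,5)->(4,4)->EXIT | p2:(4,3)->(4,4)->EXIT

ESCAPED ESCAPED ESCAPED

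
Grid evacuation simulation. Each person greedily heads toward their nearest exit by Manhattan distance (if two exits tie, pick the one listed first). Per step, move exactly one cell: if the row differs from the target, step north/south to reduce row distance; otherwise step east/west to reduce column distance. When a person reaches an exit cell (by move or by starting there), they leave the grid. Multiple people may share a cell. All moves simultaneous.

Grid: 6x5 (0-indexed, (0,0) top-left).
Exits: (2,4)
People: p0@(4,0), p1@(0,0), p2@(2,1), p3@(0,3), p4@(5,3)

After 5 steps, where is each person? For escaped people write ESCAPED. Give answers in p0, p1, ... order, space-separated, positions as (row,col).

Step 1: p0:(4,0)->(3,0) | p1:(0,0)->(1,0) | p2:(2,1)->(2,2) | p3:(0,3)->(1,3) | p4:(5,3)->(4,3)
Step 2: p0:(3,0)->(2,0) | p1:(1,0)->(2,0) | p2:(2,2)->(2,3) | p3:(1,3)->(2,3) | p4:(4,3)->(3,3)
Step 3: p0:(2,0)->(2,1) | p1:(2,0)->(2,1) | p2:(2,3)->(2,4)->EXIT | p3:(2,3)->(2,4)->EXIT | p4:(3,3)->(2,3)
Step 4: p0:(2,1)->(2,2) | p1:(2,1)->(2,2) | p2:escaped | p3:escaped | p4:(2,3)->(2,4)->EXIT
Step 5: p0:(2,2)->(2,3) | p1:(2,2)->(2,3) | p2:escaped | p3:escaped | p4:escaped

(2,3) (2,3) ESCAPED ESCAPED ESCAPED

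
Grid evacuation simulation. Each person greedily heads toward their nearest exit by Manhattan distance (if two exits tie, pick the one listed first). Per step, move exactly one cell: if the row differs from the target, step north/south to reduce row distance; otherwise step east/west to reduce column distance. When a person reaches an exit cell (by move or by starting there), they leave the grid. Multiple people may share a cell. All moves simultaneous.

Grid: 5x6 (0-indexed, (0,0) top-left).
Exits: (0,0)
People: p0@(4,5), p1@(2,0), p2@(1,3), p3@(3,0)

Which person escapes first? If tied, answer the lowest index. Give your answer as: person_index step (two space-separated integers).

Answer: 1 2

Derivation:
Step 1: p0:(4,5)->(3,5) | p1:(2,0)->(1,0) | p2:(1,3)->(0,3) | p3:(3,0)->(2,0)
Step 2: p0:(3,5)->(2,5) | p1:(1,0)->(0,0)->EXIT | p2:(0,3)->(0,2) | p3:(2,0)->(1,0)
Step 3: p0:(2,5)->(1,5) | p1:escaped | p2:(0,2)->(0,1) | p3:(1,0)->(0,0)->EXIT
Step 4: p0:(1,5)->(0,5) | p1:escaped | p2:(0,1)->(0,0)->EXIT | p3:escaped
Step 5: p0:(0,5)->(0,4) | p1:escaped | p2:escaped | p3:escaped
Step 6: p0:(0,4)->(0,3) | p1:escaped | p2:escaped | p3:escaped
Step 7: p0:(0,3)->(0,2) | p1:escaped | p2:escaped | p3:escaped
Step 8: p0:(0,2)->(0,1) | p1:escaped | p2:escaped | p3:escaped
Step 9: p0:(0,1)->(0,0)->EXIT | p1:escaped | p2:escaped | p3:escaped
Exit steps: [9, 2, 4, 3]
First to escape: p1 at step 2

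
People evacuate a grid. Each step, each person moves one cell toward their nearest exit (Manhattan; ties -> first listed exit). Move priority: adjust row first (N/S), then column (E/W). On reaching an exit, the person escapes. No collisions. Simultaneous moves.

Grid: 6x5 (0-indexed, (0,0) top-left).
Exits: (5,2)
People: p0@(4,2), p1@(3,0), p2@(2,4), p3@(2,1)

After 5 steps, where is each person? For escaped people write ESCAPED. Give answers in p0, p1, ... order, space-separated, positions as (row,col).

Step 1: p0:(4,2)->(5,2)->EXIT | p1:(3,0)->(4,0) | p2:(2,4)->(3,4) | p3:(2,1)->(3,1)
Step 2: p0:escaped | p1:(4,0)->(5,0) | p2:(3,4)->(4,4) | p3:(3,1)->(4,1)
Step 3: p0:escaped | p1:(5,0)->(5,1) | p2:(4,4)->(5,4) | p3:(4,1)->(5,1)
Step 4: p0:escaped | p1:(5,1)->(5,2)->EXIT | p2:(5,4)->(5,3) | p3:(5,1)->(5,2)->EXIT
Step 5: p0:escaped | p1:escaped | p2:(5,3)->(5,2)->EXIT | p3:escaped

ESCAPED ESCAPED ESCAPED ESCAPED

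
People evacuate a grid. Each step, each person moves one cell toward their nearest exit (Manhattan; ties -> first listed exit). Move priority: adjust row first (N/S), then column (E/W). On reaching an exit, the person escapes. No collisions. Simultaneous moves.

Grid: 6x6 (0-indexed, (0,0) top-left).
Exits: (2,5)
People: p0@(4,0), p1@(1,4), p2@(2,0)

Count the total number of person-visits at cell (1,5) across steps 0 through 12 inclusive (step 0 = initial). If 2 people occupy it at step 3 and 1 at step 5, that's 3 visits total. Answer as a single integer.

Step 0: p0@(4,0) p1@(1,4) p2@(2,0) -> at (1,5): 0 [-], cum=0
Step 1: p0@(3,0) p1@(2,4) p2@(2,1) -> at (1,5): 0 [-], cum=0
Step 2: p0@(2,0) p1@ESC p2@(2,2) -> at (1,5): 0 [-], cum=0
Step 3: p0@(2,1) p1@ESC p2@(2,3) -> at (1,5): 0 [-], cum=0
Step 4: p0@(2,2) p1@ESC p2@(2,4) -> at (1,5): 0 [-], cum=0
Step 5: p0@(2,3) p1@ESC p2@ESC -> at (1,5): 0 [-], cum=0
Step 6: p0@(2,4) p1@ESC p2@ESC -> at (1,5): 0 [-], cum=0
Step 7: p0@ESC p1@ESC p2@ESC -> at (1,5): 0 [-], cum=0
Total visits = 0

Answer: 0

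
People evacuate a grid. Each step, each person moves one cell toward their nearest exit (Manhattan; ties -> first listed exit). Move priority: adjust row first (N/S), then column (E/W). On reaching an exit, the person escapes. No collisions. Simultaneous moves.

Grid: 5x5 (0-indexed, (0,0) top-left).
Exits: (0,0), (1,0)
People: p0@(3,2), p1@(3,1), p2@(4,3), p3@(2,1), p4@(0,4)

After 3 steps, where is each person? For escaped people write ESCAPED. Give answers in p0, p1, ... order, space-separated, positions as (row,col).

Step 1: p0:(3,2)->(2,2) | p1:(3,1)->(2,1) | p2:(4,3)->(3,3) | p3:(2,1)->(1,1) | p4:(0,4)->(0,3)
Step 2: p0:(2,2)->(1,2) | p1:(2,1)->(1,1) | p2:(3,3)->(2,3) | p3:(1,1)->(1,0)->EXIT | p4:(0,3)->(0,2)
Step 3: p0:(1,2)->(1,1) | p1:(1,1)->(1,0)->EXIT | p2:(2,3)->(1,3) | p3:escaped | p4:(0,2)->(0,1)

(1,1) ESCAPED (1,3) ESCAPED (0,1)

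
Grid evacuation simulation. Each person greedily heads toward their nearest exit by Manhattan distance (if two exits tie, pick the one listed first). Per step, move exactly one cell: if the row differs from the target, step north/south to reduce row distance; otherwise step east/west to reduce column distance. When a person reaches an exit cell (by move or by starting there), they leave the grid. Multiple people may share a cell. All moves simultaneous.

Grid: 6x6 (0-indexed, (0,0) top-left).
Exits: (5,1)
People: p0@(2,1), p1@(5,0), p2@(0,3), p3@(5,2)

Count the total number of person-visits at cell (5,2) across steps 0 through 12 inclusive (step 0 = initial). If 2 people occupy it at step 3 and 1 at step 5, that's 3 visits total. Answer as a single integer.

Step 0: p0@(2,1) p1@(5,0) p2@(0,3) p3@(5,2) -> at (5,2): 1 [p3], cum=1
Step 1: p0@(3,1) p1@ESC p2@(1,3) p3@ESC -> at (5,2): 0 [-], cum=1
Step 2: p0@(4,1) p1@ESC p2@(2,3) p3@ESC -> at (5,2): 0 [-], cum=1
Step 3: p0@ESC p1@ESC p2@(3,3) p3@ESC -> at (5,2): 0 [-], cum=1
Step 4: p0@ESC p1@ESC p2@(4,3) p3@ESC -> at (5,2): 0 [-], cum=1
Step 5: p0@ESC p1@ESC p2@(5,3) p3@ESC -> at (5,2): 0 [-], cum=1
Step 6: p0@ESC p1@ESC p2@(5,2) p3@ESC -> at (5,2): 1 [p2], cum=2
Step 7: p0@ESC p1@ESC p2@ESC p3@ESC -> at (5,2): 0 [-], cum=2
Total visits = 2

Answer: 2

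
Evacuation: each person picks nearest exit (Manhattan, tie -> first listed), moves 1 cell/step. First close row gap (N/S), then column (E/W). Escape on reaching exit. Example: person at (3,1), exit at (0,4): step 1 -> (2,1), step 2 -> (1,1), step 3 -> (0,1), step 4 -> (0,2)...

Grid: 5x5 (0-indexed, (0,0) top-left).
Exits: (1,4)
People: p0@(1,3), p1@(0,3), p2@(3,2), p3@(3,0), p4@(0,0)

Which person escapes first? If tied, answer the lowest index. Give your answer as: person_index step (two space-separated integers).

Answer: 0 1

Derivation:
Step 1: p0:(1,3)->(1,4)->EXIT | p1:(0,3)->(1,3) | p2:(3,2)->(2,2) | p3:(3,0)->(2,0) | p4:(0,0)->(1,0)
Step 2: p0:escaped | p1:(1,3)->(1,4)->EXIT | p2:(2,2)->(1,2) | p3:(2,0)->(1,0) | p4:(1,0)->(1,1)
Step 3: p0:escaped | p1:escaped | p2:(1,2)->(1,3) | p3:(1,0)->(1,1) | p4:(1,1)->(1,2)
Step 4: p0:escaped | p1:escaped | p2:(1,3)->(1,4)->EXIT | p3:(1,1)->(1,2) | p4:(1,2)->(1,3)
Step 5: p0:escaped | p1:escaped | p2:escaped | p3:(1,2)->(1,3) | p4:(1,3)->(1,4)->EXIT
Step 6: p0:escaped | p1:escaped | p2:escaped | p3:(1,3)->(1,4)->EXIT | p4:escaped
Exit steps: [1, 2, 4, 6, 5]
First to escape: p0 at step 1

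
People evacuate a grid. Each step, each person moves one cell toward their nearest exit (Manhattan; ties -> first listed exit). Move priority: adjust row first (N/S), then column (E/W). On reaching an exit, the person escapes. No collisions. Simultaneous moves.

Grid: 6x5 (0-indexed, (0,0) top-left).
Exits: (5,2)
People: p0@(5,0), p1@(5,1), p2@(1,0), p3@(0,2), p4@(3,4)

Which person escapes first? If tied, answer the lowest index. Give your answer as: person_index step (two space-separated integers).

Answer: 1 1

Derivation:
Step 1: p0:(5,0)->(5,1) | p1:(5,1)->(5,2)->EXIT | p2:(1,0)->(2,0) | p3:(0,2)->(1,2) | p4:(3,4)->(4,4)
Step 2: p0:(5,1)->(5,2)->EXIT | p1:escaped | p2:(2,0)->(3,0) | p3:(1,2)->(2,2) | p4:(4,4)->(5,4)
Step 3: p0:escaped | p1:escaped | p2:(3,0)->(4,0) | p3:(2,2)->(3,2) | p4:(5,4)->(5,3)
Step 4: p0:escaped | p1:escaped | p2:(4,0)->(5,0) | p3:(3,2)->(4,2) | p4:(5,3)->(5,2)->EXIT
Step 5: p0:escaped | p1:escaped | p2:(5,0)->(5,1) | p3:(4,2)->(5,2)->EXIT | p4:escaped
Step 6: p0:escaped | p1:escaped | p2:(5,1)->(5,2)->EXIT | p3:escaped | p4:escaped
Exit steps: [2, 1, 6, 5, 4]
First to escape: p1 at step 1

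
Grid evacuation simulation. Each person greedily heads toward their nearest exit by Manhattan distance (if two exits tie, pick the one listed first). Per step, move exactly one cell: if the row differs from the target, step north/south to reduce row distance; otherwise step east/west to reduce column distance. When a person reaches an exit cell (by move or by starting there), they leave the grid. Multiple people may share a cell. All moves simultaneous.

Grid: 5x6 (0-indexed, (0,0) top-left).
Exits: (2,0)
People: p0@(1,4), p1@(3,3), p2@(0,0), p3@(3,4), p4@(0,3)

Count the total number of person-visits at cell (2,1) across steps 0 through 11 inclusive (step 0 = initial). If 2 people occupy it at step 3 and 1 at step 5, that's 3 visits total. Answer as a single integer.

Step 0: p0@(1,4) p1@(3,3) p2@(0,0) p3@(3,4) p4@(0,3) -> at (2,1): 0 [-], cum=0
Step 1: p0@(2,4) p1@(2,3) p2@(1,0) p3@(2,4) p4@(1,3) -> at (2,1): 0 [-], cum=0
Step 2: p0@(2,3) p1@(2,2) p2@ESC p3@(2,3) p4@(2,3) -> at (2,1): 0 [-], cum=0
Step 3: p0@(2,2) p1@(2,1) p2@ESC p3@(2,2) p4@(2,2) -> at (2,1): 1 [p1], cum=1
Step 4: p0@(2,1) p1@ESC p2@ESC p3@(2,1) p4@(2,1) -> at (2,1): 3 [p0,p3,p4], cum=4
Step 5: p0@ESC p1@ESC p2@ESC p3@ESC p4@ESC -> at (2,1): 0 [-], cum=4
Total visits = 4

Answer: 4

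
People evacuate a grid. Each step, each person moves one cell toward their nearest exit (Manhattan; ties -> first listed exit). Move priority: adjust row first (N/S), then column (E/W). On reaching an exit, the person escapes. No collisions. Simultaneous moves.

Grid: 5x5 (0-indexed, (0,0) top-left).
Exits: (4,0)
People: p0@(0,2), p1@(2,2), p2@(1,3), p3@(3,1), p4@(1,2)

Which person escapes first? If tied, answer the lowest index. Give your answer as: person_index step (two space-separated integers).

Step 1: p0:(0,2)->(1,2) | p1:(2,2)->(3,2) | p2:(1,3)->(2,3) | p3:(3,1)->(4,1) | p4:(1,2)->(2,2)
Step 2: p0:(1,2)->(2,2) | p1:(3,2)->(4,2) | p2:(2,3)->(3,3) | p3:(4,1)->(4,0)->EXIT | p4:(2,2)->(3,2)
Step 3: p0:(2,2)->(3,2) | p1:(4,2)->(4,1) | p2:(3,3)->(4,3) | p3:escaped | p4:(3,2)->(4,2)
Step 4: p0:(3,2)->(4,2) | p1:(4,1)->(4,0)->EXIT | p2:(4,3)->(4,2) | p3:escaped | p4:(4,2)->(4,1)
Step 5: p0:(4,2)->(4,1) | p1:escaped | p2:(4,2)->(4,1) | p3:escaped | p4:(4,1)->(4,0)->EXIT
Step 6: p0:(4,1)->(4,0)->EXIT | p1:escaped | p2:(4,1)->(4,0)->EXIT | p3:escaped | p4:escaped
Exit steps: [6, 4, 6, 2, 5]
First to escape: p3 at step 2

Answer: 3 2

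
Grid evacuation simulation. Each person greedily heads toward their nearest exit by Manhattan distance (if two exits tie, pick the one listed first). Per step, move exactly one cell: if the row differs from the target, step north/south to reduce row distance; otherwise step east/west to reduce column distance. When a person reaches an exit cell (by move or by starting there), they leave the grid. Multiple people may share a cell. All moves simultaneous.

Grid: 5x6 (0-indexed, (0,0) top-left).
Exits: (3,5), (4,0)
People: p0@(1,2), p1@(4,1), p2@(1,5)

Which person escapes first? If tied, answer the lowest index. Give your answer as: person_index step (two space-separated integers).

Answer: 1 1

Derivation:
Step 1: p0:(1,2)->(2,2) | p1:(4,1)->(4,0)->EXIT | p2:(1,5)->(2,5)
Step 2: p0:(2,2)->(3,2) | p1:escaped | p2:(2,5)->(3,5)->EXIT
Step 3: p0:(3,2)->(3,3) | p1:escaped | p2:escaped
Step 4: p0:(3,3)->(3,4) | p1:escaped | p2:escaped
Step 5: p0:(3,4)->(3,5)->EXIT | p1:escaped | p2:escaped
Exit steps: [5, 1, 2]
First to escape: p1 at step 1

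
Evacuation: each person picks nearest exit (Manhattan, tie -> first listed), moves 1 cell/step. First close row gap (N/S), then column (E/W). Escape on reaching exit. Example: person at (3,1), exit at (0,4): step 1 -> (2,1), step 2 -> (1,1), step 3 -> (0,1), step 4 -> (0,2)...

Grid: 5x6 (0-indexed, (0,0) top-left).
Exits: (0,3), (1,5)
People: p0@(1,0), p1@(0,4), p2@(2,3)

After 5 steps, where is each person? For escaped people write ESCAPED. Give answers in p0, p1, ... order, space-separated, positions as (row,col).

Step 1: p0:(1,0)->(0,0) | p1:(0,4)->(0,3)->EXIT | p2:(2,3)->(1,3)
Step 2: p0:(0,0)->(0,1) | p1:escaped | p2:(1,3)->(0,3)->EXIT
Step 3: p0:(0,1)->(0,2) | p1:escaped | p2:escaped
Step 4: p0:(0,2)->(0,3)->EXIT | p1:escaped | p2:escaped

ESCAPED ESCAPED ESCAPED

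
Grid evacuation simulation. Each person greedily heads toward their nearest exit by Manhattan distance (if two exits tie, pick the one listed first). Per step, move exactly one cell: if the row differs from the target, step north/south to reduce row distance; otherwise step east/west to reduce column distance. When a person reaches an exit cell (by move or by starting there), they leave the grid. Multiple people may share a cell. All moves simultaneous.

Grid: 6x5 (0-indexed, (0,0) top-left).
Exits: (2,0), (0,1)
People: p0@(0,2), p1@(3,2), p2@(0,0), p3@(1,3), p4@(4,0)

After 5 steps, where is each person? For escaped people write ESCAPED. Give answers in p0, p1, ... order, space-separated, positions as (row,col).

Step 1: p0:(0,2)->(0,1)->EXIT | p1:(3,2)->(2,2) | p2:(0,0)->(0,1)->EXIT | p3:(1,3)->(0,3) | p4:(4,0)->(3,0)
Step 2: p0:escaped | p1:(2,2)->(2,1) | p2:escaped | p3:(0,3)->(0,2) | p4:(3,0)->(2,0)->EXIT
Step 3: p0:escaped | p1:(2,1)->(2,0)->EXIT | p2:escaped | p3:(0,2)->(0,1)->EXIT | p4:escaped

ESCAPED ESCAPED ESCAPED ESCAPED ESCAPED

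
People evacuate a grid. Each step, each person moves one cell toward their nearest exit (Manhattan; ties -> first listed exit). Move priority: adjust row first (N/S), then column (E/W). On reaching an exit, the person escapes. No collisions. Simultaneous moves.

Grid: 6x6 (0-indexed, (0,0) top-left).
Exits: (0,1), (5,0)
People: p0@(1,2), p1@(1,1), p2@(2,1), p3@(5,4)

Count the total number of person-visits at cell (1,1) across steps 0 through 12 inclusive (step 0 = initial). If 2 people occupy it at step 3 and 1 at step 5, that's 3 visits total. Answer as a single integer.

Step 0: p0@(1,2) p1@(1,1) p2@(2,1) p3@(5,4) -> at (1,1): 1 [p1], cum=1
Step 1: p0@(0,2) p1@ESC p2@(1,1) p3@(5,3) -> at (1,1): 1 [p2], cum=2
Step 2: p0@ESC p1@ESC p2@ESC p3@(5,2) -> at (1,1): 0 [-], cum=2
Step 3: p0@ESC p1@ESC p2@ESC p3@(5,1) -> at (1,1): 0 [-], cum=2
Step 4: p0@ESC p1@ESC p2@ESC p3@ESC -> at (1,1): 0 [-], cum=2
Total visits = 2

Answer: 2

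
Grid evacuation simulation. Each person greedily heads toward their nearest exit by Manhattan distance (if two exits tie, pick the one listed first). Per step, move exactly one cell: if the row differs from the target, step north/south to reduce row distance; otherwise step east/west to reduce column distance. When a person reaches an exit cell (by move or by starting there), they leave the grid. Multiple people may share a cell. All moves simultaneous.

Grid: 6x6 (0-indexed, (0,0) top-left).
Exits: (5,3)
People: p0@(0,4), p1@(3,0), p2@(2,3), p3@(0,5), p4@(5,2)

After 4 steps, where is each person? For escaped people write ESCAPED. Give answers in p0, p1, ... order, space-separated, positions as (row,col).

Step 1: p0:(0,4)->(1,4) | p1:(3,0)->(4,0) | p2:(2,3)->(3,3) | p3:(0,5)->(1,5) | p4:(5,2)->(5,3)->EXIT
Step 2: p0:(1,4)->(2,4) | p1:(4,0)->(5,0) | p2:(3,3)->(4,3) | p3:(1,5)->(2,5) | p4:escaped
Step 3: p0:(2,4)->(3,4) | p1:(5,0)->(5,1) | p2:(4,3)->(5,3)->EXIT | p3:(2,5)->(3,5) | p4:escaped
Step 4: p0:(3,4)->(4,4) | p1:(5,1)->(5,2) | p2:escaped | p3:(3,5)->(4,5) | p4:escaped

(4,4) (5,2) ESCAPED (4,5) ESCAPED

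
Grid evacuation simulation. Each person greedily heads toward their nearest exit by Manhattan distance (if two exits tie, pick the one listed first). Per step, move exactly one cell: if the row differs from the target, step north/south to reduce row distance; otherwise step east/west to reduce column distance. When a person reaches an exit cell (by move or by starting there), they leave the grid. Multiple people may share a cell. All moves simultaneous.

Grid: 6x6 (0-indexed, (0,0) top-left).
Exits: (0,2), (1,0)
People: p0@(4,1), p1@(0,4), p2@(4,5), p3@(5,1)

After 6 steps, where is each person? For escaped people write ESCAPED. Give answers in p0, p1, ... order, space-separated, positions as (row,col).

Step 1: p0:(4,1)->(3,1) | p1:(0,4)->(0,3) | p2:(4,5)->(3,5) | p3:(5,1)->(4,1)
Step 2: p0:(3,1)->(2,1) | p1:(0,3)->(0,2)->EXIT | p2:(3,5)->(2,5) | p3:(4,1)->(3,1)
Step 3: p0:(2,1)->(1,1) | p1:escaped | p2:(2,5)->(1,5) | p3:(3,1)->(2,1)
Step 4: p0:(1,1)->(1,0)->EXIT | p1:escaped | p2:(1,5)->(0,5) | p3:(2,1)->(1,1)
Step 5: p0:escaped | p1:escaped | p2:(0,5)->(0,4) | p3:(1,1)->(1,0)->EXIT
Step 6: p0:escaped | p1:escaped | p2:(0,4)->(0,3) | p3:escaped

ESCAPED ESCAPED (0,3) ESCAPED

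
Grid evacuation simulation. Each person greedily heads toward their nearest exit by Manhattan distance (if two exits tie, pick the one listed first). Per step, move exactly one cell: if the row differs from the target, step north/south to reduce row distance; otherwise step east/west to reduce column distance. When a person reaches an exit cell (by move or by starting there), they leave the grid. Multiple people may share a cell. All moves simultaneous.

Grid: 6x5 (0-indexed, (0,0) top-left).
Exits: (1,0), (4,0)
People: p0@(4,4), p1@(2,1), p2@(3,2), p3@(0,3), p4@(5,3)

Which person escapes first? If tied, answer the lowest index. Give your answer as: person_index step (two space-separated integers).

Step 1: p0:(4,4)->(4,3) | p1:(2,1)->(1,1) | p2:(3,2)->(4,2) | p3:(0,3)->(1,3) | p4:(5,3)->(4,3)
Step 2: p0:(4,3)->(4,2) | p1:(1,1)->(1,0)->EXIT | p2:(4,2)->(4,1) | p3:(1,3)->(1,2) | p4:(4,3)->(4,2)
Step 3: p0:(4,2)->(4,1) | p1:escaped | p2:(4,1)->(4,0)->EXIT | p3:(1,2)->(1,1) | p4:(4,2)->(4,1)
Step 4: p0:(4,1)->(4,0)->EXIT | p1:escaped | p2:escaped | p3:(1,1)->(1,0)->EXIT | p4:(4,1)->(4,0)->EXIT
Exit steps: [4, 2, 3, 4, 4]
First to escape: p1 at step 2

Answer: 1 2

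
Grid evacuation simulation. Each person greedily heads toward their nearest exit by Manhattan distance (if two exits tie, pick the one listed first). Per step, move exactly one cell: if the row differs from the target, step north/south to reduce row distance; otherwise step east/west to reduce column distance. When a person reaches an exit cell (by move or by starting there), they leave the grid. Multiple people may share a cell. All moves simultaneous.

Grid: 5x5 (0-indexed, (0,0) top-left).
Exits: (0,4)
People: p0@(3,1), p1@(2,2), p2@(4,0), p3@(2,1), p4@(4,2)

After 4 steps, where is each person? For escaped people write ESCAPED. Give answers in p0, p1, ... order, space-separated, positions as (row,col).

Step 1: p0:(3,1)->(2,1) | p1:(2,2)->(1,2) | p2:(4,0)->(3,0) | p3:(2,1)->(1,1) | p4:(4,2)->(3,2)
Step 2: p0:(2,1)->(1,1) | p1:(1,2)->(0,2) | p2:(3,0)->(2,0) | p3:(1,1)->(0,1) | p4:(3,2)->(2,2)
Step 3: p0:(1,1)->(0,1) | p1:(0,2)->(0,3) | p2:(2,0)->(1,0) | p3:(0,1)->(0,2) | p4:(2,2)->(1,2)
Step 4: p0:(0,1)->(0,2) | p1:(0,3)->(0,4)->EXIT | p2:(1,0)->(0,0) | p3:(0,2)->(0,3) | p4:(1,2)->(0,2)

(0,2) ESCAPED (0,0) (0,3) (0,2)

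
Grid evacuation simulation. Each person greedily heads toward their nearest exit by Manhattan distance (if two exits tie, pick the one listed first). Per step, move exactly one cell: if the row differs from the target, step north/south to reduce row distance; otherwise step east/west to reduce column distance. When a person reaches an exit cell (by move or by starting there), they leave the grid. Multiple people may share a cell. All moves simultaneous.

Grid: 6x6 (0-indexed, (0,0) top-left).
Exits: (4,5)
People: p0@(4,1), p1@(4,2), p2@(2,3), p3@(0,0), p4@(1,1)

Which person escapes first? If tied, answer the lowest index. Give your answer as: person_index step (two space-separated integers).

Answer: 1 3

Derivation:
Step 1: p0:(4,1)->(4,2) | p1:(4,2)->(4,3) | p2:(2,3)->(3,3) | p3:(0,0)->(1,0) | p4:(1,1)->(2,1)
Step 2: p0:(4,2)->(4,3) | p1:(4,3)->(4,4) | p2:(3,3)->(4,3) | p3:(1,0)->(2,0) | p4:(2,1)->(3,1)
Step 3: p0:(4,3)->(4,4) | p1:(4,4)->(4,5)->EXIT | p2:(4,3)->(4,4) | p3:(2,0)->(3,0) | p4:(3,1)->(4,1)
Step 4: p0:(4,4)->(4,5)->EXIT | p1:escaped | p2:(4,4)->(4,5)->EXIT | p3:(3,0)->(4,0) | p4:(4,1)->(4,2)
Step 5: p0:escaped | p1:escaped | p2:escaped | p3:(4,0)->(4,1) | p4:(4,2)->(4,3)
Step 6: p0:escaped | p1:escaped | p2:escaped | p3:(4,1)->(4,2) | p4:(4,3)->(4,4)
Step 7: p0:escaped | p1:escaped | p2:escaped | p3:(4,2)->(4,3) | p4:(4,4)->(4,5)->EXIT
Step 8: p0:escaped | p1:escaped | p2:escaped | p3:(4,3)->(4,4) | p4:escaped
Step 9: p0:escaped | p1:escaped | p2:escaped | p3:(4,4)->(4,5)->EXIT | p4:escaped
Exit steps: [4, 3, 4, 9, 7]
First to escape: p1 at step 3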